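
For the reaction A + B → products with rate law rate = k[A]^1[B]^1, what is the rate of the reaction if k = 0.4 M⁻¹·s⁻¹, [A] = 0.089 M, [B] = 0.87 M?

0.03097 M/s

Step 1: The rate law is rate = k[A]^1[B]^1
Step 2: Substitute: rate = 0.4 × (0.089)^1 × (0.87)^1
Step 3: rate = 0.4 × 0.089 × 0.87 = 0.030972 M/s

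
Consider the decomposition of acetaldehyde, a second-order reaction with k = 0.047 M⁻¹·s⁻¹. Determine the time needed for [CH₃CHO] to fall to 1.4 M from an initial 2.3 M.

5.947 s

Step 1: For second-order: t = (1/[CH₃CHO] - 1/[CH₃CHO]₀)/k
Step 2: t = (1/1.4 - 1/2.3)/0.047
Step 3: t = (0.7143 - 0.4348)/0.047
Step 4: t = 0.2795/0.047 = 5.947 s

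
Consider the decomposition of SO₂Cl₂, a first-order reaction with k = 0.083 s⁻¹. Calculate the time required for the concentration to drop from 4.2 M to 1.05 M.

16.7 s

Step 1: For first-order: t = ln([SO₂Cl₂]₀/[SO₂Cl₂])/k
Step 2: t = ln(4.2/1.05)/0.083
Step 3: t = ln(4)/0.083
Step 4: t = 1.386/0.083 = 16.7 s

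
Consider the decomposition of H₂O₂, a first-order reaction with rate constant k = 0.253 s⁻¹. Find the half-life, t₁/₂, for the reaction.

2.74 s

Step 1: For a first-order reaction, t₁/₂ = ln(2)/k
Step 2: t₁/₂ = ln(2)/0.253
Step 3: t₁/₂ = 0.6931/0.253 = 2.74 s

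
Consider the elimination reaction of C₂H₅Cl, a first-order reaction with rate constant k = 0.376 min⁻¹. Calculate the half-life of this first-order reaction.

1.843 min

Step 1: For a first-order reaction, t₁/₂ = ln(2)/k
Step 2: t₁/₂ = ln(2)/0.376
Step 3: t₁/₂ = 0.6931/0.376 = 1.843 min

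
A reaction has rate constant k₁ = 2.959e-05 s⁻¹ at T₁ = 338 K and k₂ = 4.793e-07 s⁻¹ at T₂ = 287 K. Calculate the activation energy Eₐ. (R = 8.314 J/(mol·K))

65.2 kJ/mol

Step 1: Use the two-temperature Arrhenius form: ln(k₂/k₁) = -Eₐ/R × (1/T₂ - 1/T₁)
Step 2: ln(k₂/k₁) = ln(4.793e-07/2.959e-05) = ln(0.016198) = -4.12287
Step 3: 1/T₂ - 1/T₁ = 1/287 - 1/338 = 5.257407e-04 K⁻¹
Step 4: Eₐ = -R × ln(k₂/k₁) / (1/T₂ - 1/T₁) = -8.314 × -4.12287 / 5.257407e-04
Step 5: Eₐ = 6.5198e+04 J/mol = 65.2 kJ/mol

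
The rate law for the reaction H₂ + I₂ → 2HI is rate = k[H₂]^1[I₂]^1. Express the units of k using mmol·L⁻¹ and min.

(mmol·L⁻¹)⁻¹·min⁻¹

Step 1: Overall order = 1 + 1 = 2.
Step 2: rate has units mmol·L⁻¹·min⁻¹; [H₂]^1[I₂]^1 has units (mmol·L⁻¹)^2.
Step 3: k = rate/([H₂]^1[I₂]^1), so units of k = (mmol·L⁻¹)^(1-2)·min⁻¹ = (mmol·L⁻¹)⁻¹·min⁻¹.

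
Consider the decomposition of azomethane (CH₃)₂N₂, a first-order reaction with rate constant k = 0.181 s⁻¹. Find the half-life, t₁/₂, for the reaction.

3.83 s

Step 1: For a first-order reaction, t₁/₂ = ln(2)/k
Step 2: t₁/₂ = ln(2)/0.181
Step 3: t₁/₂ = 0.6931/0.181 = 3.83 s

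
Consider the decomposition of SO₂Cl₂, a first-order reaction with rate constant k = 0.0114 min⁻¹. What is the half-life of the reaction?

60.8 min

Step 1: For a first-order reaction, t₁/₂ = ln(2)/k
Step 2: t₁/₂ = ln(2)/0.0114
Step 3: t₁/₂ = 0.6931/0.0114 = 60.8 min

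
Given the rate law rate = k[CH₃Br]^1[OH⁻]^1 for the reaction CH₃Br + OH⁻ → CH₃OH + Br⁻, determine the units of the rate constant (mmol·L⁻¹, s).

(mmol·L⁻¹)⁻¹·s⁻¹

Step 1: Overall order = 1 + 1 = 2.
Step 2: rate has units mmol·L⁻¹·s⁻¹; [CH₃Br]^1[OH⁻]^1 has units (mmol·L⁻¹)^2.
Step 3: k = rate/([CH₃Br]^1[OH⁻]^1), so units of k = (mmol·L⁻¹)^(1-2)·s⁻¹ = (mmol·L⁻¹)⁻¹·s⁻¹.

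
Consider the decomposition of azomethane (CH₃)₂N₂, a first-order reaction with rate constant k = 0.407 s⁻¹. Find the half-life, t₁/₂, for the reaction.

1.703 s

Step 1: For a first-order reaction, t₁/₂ = ln(2)/k
Step 2: t₁/₂ = ln(2)/0.407
Step 3: t₁/₂ = 0.6931/0.407 = 1.703 s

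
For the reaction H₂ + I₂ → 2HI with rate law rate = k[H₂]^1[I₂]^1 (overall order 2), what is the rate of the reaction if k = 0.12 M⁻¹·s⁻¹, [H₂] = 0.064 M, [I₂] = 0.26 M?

0.001997 M/s

Step 1: The rate law is rate = k[H₂]^1[I₂]^1, overall order = 1+1 = 2
Step 2: Substitute values: rate = 0.12 × (0.064)^1 × (0.26)^1
Step 3: rate = 0.12 × 0.064 × 0.26 = 0.0019968 M/s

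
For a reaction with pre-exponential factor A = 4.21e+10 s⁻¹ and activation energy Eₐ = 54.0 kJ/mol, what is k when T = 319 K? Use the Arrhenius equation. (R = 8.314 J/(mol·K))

6.05e+01 s⁻¹

Step 1: Use the Arrhenius equation: k = A × exp(-Eₐ/RT)
Step 2: Convert Eₐ to J/mol: 54.0 kJ/mol = 54000 J/mol
Step 3: Calculate the exponent: -Eₐ/(RT) = -54000/(8.314 × 319) = -20.36072
Step 4: k = 4.21e+10 × exp(-20.36072)
Step 5: k = 4.21e+10 × 1.43698e-09 = 6.0497e+01 s⁻¹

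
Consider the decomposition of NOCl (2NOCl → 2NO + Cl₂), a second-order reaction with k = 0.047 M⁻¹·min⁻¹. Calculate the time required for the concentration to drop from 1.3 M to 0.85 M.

8.665 min

Step 1: For second-order: t = (1/[NOCl] - 1/[NOCl]₀)/k
Step 2: t = (1/0.85 - 1/1.3)/0.047
Step 3: t = (1.176 - 0.7692)/0.047
Step 4: t = 0.4072/0.047 = 8.665 min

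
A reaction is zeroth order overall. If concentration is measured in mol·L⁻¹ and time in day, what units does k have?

mol·L⁻¹·day⁻¹

Step 1: For overall order n, rate = k × (concentration)^n.
Step 2: Rate has units mol·L⁻¹·day⁻¹; concentration term has units (mol·L⁻¹)^0.
Step 3: k = rate / (concentration)^n, so units of k = (mol·L⁻¹)^(1-0)·day⁻¹ = mol·L⁻¹·day⁻¹.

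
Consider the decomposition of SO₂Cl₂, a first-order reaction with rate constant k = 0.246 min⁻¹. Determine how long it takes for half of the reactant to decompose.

2.818 min

Step 1: For a first-order reaction, t₁/₂ = ln(2)/k
Step 2: t₁/₂ = ln(2)/0.246
Step 3: t₁/₂ = 0.6931/0.246 = 2.818 min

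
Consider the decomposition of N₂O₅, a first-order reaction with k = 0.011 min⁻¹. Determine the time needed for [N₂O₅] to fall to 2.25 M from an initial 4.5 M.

63.01 min

Step 1: For first-order: t = ln([N₂O₅]₀/[N₂O₅])/k
Step 2: t = ln(4.5/2.25)/0.011
Step 3: t = ln(2)/0.011
Step 4: t = 0.6931/0.011 = 63.01 min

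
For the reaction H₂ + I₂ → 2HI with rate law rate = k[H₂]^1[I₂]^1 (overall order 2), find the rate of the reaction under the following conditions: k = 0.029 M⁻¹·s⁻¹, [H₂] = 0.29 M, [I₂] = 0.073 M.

0.0006139 M/s

Step 1: The rate law is rate = k[H₂]^1[I₂]^1, overall order = 1+1 = 2
Step 2: Substitute values: rate = 0.029 × (0.29)^1 × (0.073)^1
Step 3: rate = 0.029 × 0.29 × 0.073 = 0.00061393 M/s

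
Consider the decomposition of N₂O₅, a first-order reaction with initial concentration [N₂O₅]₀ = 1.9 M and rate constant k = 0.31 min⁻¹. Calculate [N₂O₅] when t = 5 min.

0.4033 M

Step 1: For a first-order reaction: [N₂O₅] = [N₂O₅]₀ × e^(-kt)
Step 2: [N₂O₅] = 1.9 × e^(-0.31 × 5)
Step 3: [N₂O₅] = 1.9 × e^(-1.55)
Step 4: [N₂O₅] = 1.9 × 0.212248 = 0.4033 M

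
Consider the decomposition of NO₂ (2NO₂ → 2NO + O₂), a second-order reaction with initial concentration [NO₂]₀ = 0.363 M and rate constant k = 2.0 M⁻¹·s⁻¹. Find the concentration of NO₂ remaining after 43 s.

0.01127 M

Step 1: For a second-order reaction: 1/[NO₂] = 1/[NO₂]₀ + kt
Step 2: 1/[NO₂] = 1/0.363 + 2.0 × 43
Step 3: 1/[NO₂] = 2.755 + 86 = 88.75
Step 4: [NO₂] = 1/88.75 = 0.01127 M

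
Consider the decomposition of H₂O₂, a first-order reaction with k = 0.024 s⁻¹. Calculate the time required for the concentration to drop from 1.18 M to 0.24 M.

66.36 s

Step 1: For first-order: t = ln([H₂O₂]₀/[H₂O₂])/k
Step 2: t = ln(1.18/0.24)/0.024
Step 3: t = ln(4.917)/0.024
Step 4: t = 1.593/0.024 = 66.36 s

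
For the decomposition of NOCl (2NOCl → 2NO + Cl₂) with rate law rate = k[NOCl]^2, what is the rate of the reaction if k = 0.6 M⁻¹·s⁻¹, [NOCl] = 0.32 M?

0.06144 M/s

Step 1: Identify the rate law: rate = k[NOCl]^2
Step 2: Substitute values: rate = 0.6 × (0.32)^2
Step 3: Calculate: rate = 0.6 × 0.1024 = 0.06144 M/s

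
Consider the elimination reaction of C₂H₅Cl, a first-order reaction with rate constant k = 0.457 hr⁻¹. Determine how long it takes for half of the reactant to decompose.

1.517 hr

Step 1: For a first-order reaction, t₁/₂ = ln(2)/k
Step 2: t₁/₂ = ln(2)/0.457
Step 3: t₁/₂ = 0.6931/0.457 = 1.517 hr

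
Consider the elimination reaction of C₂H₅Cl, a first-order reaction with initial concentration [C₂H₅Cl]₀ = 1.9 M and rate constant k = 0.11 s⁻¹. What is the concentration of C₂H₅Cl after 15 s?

0.3649 M

Step 1: For a first-order reaction: [C₂H₅Cl] = [C₂H₅Cl]₀ × e^(-kt)
Step 2: [C₂H₅Cl] = 1.9 × e^(-0.11 × 15)
Step 3: [C₂H₅Cl] = 1.9 × e^(-1.65)
Step 4: [C₂H₅Cl] = 1.9 × 0.19205 = 0.3649 M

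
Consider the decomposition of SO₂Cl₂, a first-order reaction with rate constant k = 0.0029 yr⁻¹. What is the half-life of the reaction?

239 yr

Step 1: For a first-order reaction, t₁/₂ = ln(2)/k
Step 2: t₁/₂ = ln(2)/0.0029
Step 3: t₁/₂ = 0.6931/0.0029 = 239 yr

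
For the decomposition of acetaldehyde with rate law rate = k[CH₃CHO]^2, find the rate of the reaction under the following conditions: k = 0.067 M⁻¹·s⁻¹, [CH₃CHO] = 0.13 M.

0.001132 M/s

Step 1: Identify the rate law: rate = k[CH₃CHO]^2
Step 2: Substitute values: rate = 0.067 × (0.13)^2
Step 3: Calculate: rate = 0.067 × 0.0169 = 0.0011323 M/s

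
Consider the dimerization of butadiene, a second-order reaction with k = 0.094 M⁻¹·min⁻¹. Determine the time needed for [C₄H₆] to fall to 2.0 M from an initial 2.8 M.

1.52 min

Step 1: For second-order: t = (1/[C₄H₆] - 1/[C₄H₆]₀)/k
Step 2: t = (1/2.0 - 1/2.8)/0.094
Step 3: t = (0.5 - 0.3571)/0.094
Step 4: t = 0.1429/0.094 = 1.52 min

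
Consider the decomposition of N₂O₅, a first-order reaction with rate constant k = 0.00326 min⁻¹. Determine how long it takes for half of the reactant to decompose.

212.6 min

Step 1: For a first-order reaction, t₁/₂ = ln(2)/k
Step 2: t₁/₂ = ln(2)/0.00326
Step 3: t₁/₂ = 0.6931/0.00326 = 212.6 min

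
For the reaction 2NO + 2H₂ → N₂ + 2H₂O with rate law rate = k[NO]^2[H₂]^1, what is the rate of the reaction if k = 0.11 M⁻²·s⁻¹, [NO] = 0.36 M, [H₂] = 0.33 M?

0.004704 M/s

Step 1: The rate law is rate = k[NO]^2[H₂]^1
Step 2: Substitute: rate = 0.11 × (0.36)^2 × (0.33)^1
Step 3: rate = 0.11 × 0.1296 × 0.33 = 0.00470448 M/s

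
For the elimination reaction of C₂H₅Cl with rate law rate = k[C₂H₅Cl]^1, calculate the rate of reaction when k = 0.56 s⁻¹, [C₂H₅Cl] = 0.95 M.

0.532 M/s

Step 1: Identify the rate law: rate = k[C₂H₅Cl]^1
Step 2: Substitute values: rate = 0.56 × (0.95)^1
Step 3: Calculate: rate = 0.56 × 0.95 = 0.532 M/s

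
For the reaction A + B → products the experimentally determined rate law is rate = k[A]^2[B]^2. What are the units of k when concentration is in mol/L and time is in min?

(mol/L)⁻³·min⁻¹

Step 1: Overall order = 2 + 2 = 4.
Step 2: rate has units mol/L·min⁻¹; [A]^2[B]^2 has units (mol/L)^4.
Step 3: k = rate/([A]^2[B]^2), so units of k = (mol/L)^(1-4)·min⁻¹ = (mol/L)⁻³·min⁻¹.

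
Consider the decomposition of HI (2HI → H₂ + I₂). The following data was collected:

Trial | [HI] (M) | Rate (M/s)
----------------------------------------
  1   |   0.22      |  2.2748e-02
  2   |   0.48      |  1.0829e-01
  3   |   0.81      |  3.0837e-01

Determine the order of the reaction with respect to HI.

second order (2)

Step 1: Compare trials to find order n where rate₂/rate₁ = ([HI]₂/[HI]₁)^n
Step 2: rate₂/rate₁ = 1.0829e-01/2.2748e-02 = 4.76
Step 3: [HI]₂/[HI]₁ = 0.48/0.22 = 2.182
Step 4: n = ln(4.76)/ln(2.182) = 2.00 ≈ 2
Step 5: The reaction is second order in HI.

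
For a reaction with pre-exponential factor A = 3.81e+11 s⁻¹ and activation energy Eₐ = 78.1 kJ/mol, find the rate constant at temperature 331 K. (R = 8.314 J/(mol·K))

1.80e-01 s⁻¹

Step 1: Use the Arrhenius equation: k = A × exp(-Eₐ/RT)
Step 2: Convert Eₐ to J/mol: 78.1 kJ/mol = 78100 J/mol
Step 3: Calculate the exponent: -Eₐ/(RT) = -78100/(8.314 × 331) = -28.38004
Step 4: k = 3.81e+11 × exp(-28.38004)
Step 5: k = 3.81e+11 × 4.72830e-13 = 1.8015e-01 s⁻¹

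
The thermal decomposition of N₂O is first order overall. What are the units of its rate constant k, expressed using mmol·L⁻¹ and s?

s⁻¹

Step 1: For overall order n, rate = k × (concentration)^n.
Step 2: Rate has units mmol·L⁻¹·s⁻¹; concentration term has units (mmol·L⁻¹)^1.
Step 3: k = rate / (concentration)^n, so units of k = (mmol·L⁻¹)^(1-1)·s⁻¹ = s⁻¹.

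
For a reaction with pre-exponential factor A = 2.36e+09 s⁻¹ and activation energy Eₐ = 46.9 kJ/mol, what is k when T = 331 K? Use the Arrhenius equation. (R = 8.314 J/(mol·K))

9.36e+01 s⁻¹

Step 1: Use the Arrhenius equation: k = A × exp(-Eₐ/RT)
Step 2: Convert Eₐ to J/mol: 46.9 kJ/mol = 46900 J/mol
Step 3: Calculate the exponent: -Eₐ/(RT) = -46900/(8.314 × 331) = -17.04256
Step 4: k = 2.36e+09 × exp(-17.04256)
Step 5: k = 2.36e+09 × 3.96744e-08 = 9.3632e+01 s⁻¹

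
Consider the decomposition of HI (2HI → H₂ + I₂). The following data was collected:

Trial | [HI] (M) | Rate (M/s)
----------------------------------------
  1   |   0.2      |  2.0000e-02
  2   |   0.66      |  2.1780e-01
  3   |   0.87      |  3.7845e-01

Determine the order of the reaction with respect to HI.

second order (2)

Step 1: Compare trials to find order n where rate₂/rate₁ = ([HI]₂/[HI]₁)^n
Step 2: rate₂/rate₁ = 2.1780e-01/2.0000e-02 = 10.89
Step 3: [HI]₂/[HI]₁ = 0.66/0.2 = 3.3
Step 4: n = ln(10.89)/ln(3.3) = 2.00 ≈ 2
Step 5: The reaction is second order in HI.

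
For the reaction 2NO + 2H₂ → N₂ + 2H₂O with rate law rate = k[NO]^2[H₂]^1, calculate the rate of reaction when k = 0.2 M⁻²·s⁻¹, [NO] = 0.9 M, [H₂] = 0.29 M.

0.04698 M/s

Step 1: The rate law is rate = k[NO]^2[H₂]^1
Step 2: Substitute: rate = 0.2 × (0.9)^2 × (0.29)^1
Step 3: rate = 0.2 × 0.81 × 0.29 = 0.04698 M/s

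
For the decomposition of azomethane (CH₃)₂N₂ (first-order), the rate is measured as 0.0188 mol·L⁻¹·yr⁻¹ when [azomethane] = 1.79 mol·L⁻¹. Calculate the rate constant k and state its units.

0.0105 yr⁻¹

Step 1: rate = k[azomethane]^1, so k = rate / [azomethane]^1.
Step 2: k = 0.0188 / (1.79)^1 = 0.0188 / 1.79.
Step 3: k = 0.0105 yr⁻¹.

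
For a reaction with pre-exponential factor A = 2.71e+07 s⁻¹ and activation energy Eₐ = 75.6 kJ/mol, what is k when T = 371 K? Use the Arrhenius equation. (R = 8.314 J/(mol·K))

6.15e-04 s⁻¹

Step 1: Use the Arrhenius equation: k = A × exp(-Eₐ/RT)
Step 2: Convert Eₐ to J/mol: 75.6 kJ/mol = 75600 J/mol
Step 3: Calculate the exponent: -Eₐ/(RT) = -75600/(8.314 × 371) = -24.50969
Step 4: k = 2.71e+07 × exp(-24.50969)
Step 5: k = 2.71e+07 × 2.26765e-11 = 6.1453e-04 s⁻¹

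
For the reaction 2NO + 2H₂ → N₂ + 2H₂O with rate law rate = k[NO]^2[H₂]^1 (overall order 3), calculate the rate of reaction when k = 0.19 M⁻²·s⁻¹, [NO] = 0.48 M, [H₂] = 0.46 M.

0.02014 M/s

Step 1: The rate law is rate = k[NO]^2[H₂]^1, overall order = 2+1 = 3
Step 2: Substitute values: rate = 0.19 × (0.48)^2 × (0.46)^1
Step 3: rate = 0.19 × 0.2304 × 0.46 = 0.020137 M/s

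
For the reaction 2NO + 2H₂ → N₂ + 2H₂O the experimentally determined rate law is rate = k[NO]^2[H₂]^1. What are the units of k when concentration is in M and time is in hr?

M⁻²·hr⁻¹

Step 1: Overall order = 2 + 1 = 3.
Step 2: rate has units M·hr⁻¹; [NO]^2[H₂]^1 has units M^3.
Step 3: k = rate/([NO]^2[H₂]^1), so units of k = M^(1-3)·hr⁻¹ = M⁻²·hr⁻¹.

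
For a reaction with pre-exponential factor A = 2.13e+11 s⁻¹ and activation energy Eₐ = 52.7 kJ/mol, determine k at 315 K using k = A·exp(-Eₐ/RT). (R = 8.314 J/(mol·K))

3.88e+02 s⁻¹

Step 1: Use the Arrhenius equation: k = A × exp(-Eₐ/RT)
Step 2: Convert Eₐ to J/mol: 52.7 kJ/mol = 52700 J/mol
Step 3: Calculate the exponent: -Eₐ/(RT) = -52700/(8.314 × 315) = -20.12288
Step 4: k = 2.13e+11 × exp(-20.12288)
Step 5: k = 2.13e+11 × 1.82282e-09 = 3.8826e+02 s⁻¹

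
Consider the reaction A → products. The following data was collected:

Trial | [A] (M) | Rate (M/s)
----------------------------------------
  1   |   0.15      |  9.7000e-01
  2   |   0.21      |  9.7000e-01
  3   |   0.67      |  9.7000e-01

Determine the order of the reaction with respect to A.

zeroth order (0)

Step 1: Compare trials - when concentration changes, rate stays constant.
Step 2: rate₂/rate₁ = 9.7000e-01/9.7000e-01 = 1
Step 3: [A]₂/[A]₁ = 0.21/0.15 = 1.4
Step 4: Since rate ratio ≈ (conc ratio)^0, the reaction is zeroth order.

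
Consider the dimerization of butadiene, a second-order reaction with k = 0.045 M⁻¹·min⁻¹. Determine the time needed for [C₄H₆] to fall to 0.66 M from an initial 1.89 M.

21.91 min

Step 1: For second-order: t = (1/[C₄H₆] - 1/[C₄H₆]₀)/k
Step 2: t = (1/0.66 - 1/1.89)/0.045
Step 3: t = (1.515 - 0.5291)/0.045
Step 4: t = 0.9861/0.045 = 21.91 min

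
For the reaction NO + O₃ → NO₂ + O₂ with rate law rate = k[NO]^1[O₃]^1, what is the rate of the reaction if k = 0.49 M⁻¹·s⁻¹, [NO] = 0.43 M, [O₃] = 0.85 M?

0.1791 M/s

Step 1: The rate law is rate = k[NO]^1[O₃]^1
Step 2: Substitute: rate = 0.49 × (0.43)^1 × (0.85)^1
Step 3: rate = 0.49 × 0.43 × 0.85 = 0.179095 M/s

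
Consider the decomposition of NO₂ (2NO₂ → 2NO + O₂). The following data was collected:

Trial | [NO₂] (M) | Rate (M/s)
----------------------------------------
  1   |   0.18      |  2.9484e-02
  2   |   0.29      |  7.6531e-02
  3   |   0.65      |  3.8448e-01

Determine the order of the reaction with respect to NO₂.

second order (2)

Step 1: Compare trials to find order n where rate₂/rate₁ = ([NO₂]₂/[NO₂]₁)^n
Step 2: rate₂/rate₁ = 7.6531e-02/2.9484e-02 = 2.596
Step 3: [NO₂]₂/[NO₂]₁ = 0.29/0.18 = 1.611
Step 4: n = ln(2.596)/ln(1.611) = 2.00 ≈ 2
Step 5: The reaction is second order in NO₂.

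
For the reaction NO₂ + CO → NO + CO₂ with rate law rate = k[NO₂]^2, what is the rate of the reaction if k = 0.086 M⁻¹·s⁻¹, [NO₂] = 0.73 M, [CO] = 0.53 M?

0.04583 M/s

Step 1: The rate law is rate = k[NO₂]^2
Step 2: Note that the rate does not depend on [CO] (zero order in CO).
Step 3: rate = 0.086 × (0.73)^2 = 0.0458294 M/s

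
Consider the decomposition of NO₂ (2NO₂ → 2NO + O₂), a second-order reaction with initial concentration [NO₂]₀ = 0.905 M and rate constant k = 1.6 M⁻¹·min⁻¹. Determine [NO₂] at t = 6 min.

0.09341 M

Step 1: For a second-order reaction: 1/[NO₂] = 1/[NO₂]₀ + kt
Step 2: 1/[NO₂] = 1/0.905 + 1.6 × 6
Step 3: 1/[NO₂] = 1.105 + 9.6 = 10.7
Step 4: [NO₂] = 1/10.7 = 0.09341 M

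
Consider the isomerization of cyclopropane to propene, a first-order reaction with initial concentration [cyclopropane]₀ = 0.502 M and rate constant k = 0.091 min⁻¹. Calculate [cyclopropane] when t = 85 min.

0.0002195 M

Step 1: For a first-order reaction: [cyclopropane] = [cyclopropane]₀ × e^(-kt)
Step 2: [cyclopropane] = 0.502 × e^(-0.091 × 85)
Step 3: [cyclopropane] = 0.502 × e^(-7.735)
Step 4: [cyclopropane] = 0.502 × 0.000437252 = 0.0002195 M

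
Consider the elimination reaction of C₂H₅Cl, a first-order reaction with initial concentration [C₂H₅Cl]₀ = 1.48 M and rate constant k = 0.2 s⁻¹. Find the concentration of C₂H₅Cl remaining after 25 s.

0.009972 M

Step 1: For a first-order reaction: [C₂H₅Cl] = [C₂H₅Cl]₀ × e^(-kt)
Step 2: [C₂H₅Cl] = 1.48 × e^(-0.2 × 25)
Step 3: [C₂H₅Cl] = 1.48 × e^(-5)
Step 4: [C₂H₅Cl] = 1.48 × 0.00673795 = 0.009972 M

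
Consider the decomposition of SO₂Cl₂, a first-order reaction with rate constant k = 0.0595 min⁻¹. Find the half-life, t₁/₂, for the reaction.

11.65 min

Step 1: For a first-order reaction, t₁/₂ = ln(2)/k
Step 2: t₁/₂ = ln(2)/0.0595
Step 3: t₁/₂ = 0.6931/0.0595 = 11.65 min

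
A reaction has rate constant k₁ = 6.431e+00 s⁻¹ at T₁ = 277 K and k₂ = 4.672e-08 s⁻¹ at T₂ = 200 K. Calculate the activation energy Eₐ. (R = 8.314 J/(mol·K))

112.1 kJ/mol

Step 1: Use the two-temperature Arrhenius form: ln(k₂/k₁) = -Eₐ/R × (1/T₂ - 1/T₁)
Step 2: ln(k₂/k₁) = ln(4.672e-08/6.431e+00) = ln(7.26481e-09) = -18.7402
Step 3: 1/T₂ - 1/T₁ = 1/200 - 1/277 = 1.389892e-03 K⁻¹
Step 4: Eₐ = -R × ln(k₂/k₁) / (1/T₂ - 1/T₁) = -8.314 × -18.7402 / 1.389892e-03
Step 5: Eₐ = 1.1210e+05 J/mol = 112.1 kJ/mol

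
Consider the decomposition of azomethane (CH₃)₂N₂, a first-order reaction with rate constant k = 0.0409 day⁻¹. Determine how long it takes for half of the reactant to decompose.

16.95 day

Step 1: For a first-order reaction, t₁/₂ = ln(2)/k
Step 2: t₁/₂ = ln(2)/0.0409
Step 3: t₁/₂ = 0.6931/0.0409 = 16.95 day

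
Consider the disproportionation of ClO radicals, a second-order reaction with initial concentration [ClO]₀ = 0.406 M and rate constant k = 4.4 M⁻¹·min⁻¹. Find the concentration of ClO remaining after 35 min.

0.006391 M

Step 1: For a second-order reaction: 1/[ClO] = 1/[ClO]₀ + kt
Step 2: 1/[ClO] = 1/0.406 + 4.4 × 35
Step 3: 1/[ClO] = 2.463 + 154 = 156.5
Step 4: [ClO] = 1/156.5 = 0.006391 M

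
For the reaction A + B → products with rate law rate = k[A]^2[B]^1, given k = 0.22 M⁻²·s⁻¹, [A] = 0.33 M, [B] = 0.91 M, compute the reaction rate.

0.0218 M/s

Step 1: The rate law is rate = k[A]^2[B]^1
Step 2: Substitute: rate = 0.22 × (0.33)^2 × (0.91)^1
Step 3: rate = 0.22 × 0.1089 × 0.91 = 0.0218018 M/s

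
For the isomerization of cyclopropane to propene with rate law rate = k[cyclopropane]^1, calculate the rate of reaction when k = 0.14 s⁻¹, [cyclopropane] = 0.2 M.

0.028 M/s

Step 1: Identify the rate law: rate = k[cyclopropane]^1
Step 2: Substitute values: rate = 0.14 × (0.2)^1
Step 3: Calculate: rate = 0.14 × 0.2 = 0.028 M/s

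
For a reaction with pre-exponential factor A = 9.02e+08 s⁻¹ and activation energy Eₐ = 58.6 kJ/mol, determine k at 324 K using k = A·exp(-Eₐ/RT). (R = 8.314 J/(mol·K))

3.22e-01 s⁻¹

Step 1: Use the Arrhenius equation: k = A × exp(-Eₐ/RT)
Step 2: Convert Eₐ to J/mol: 58.6 kJ/mol = 58600 J/mol
Step 3: Calculate the exponent: -Eₐ/(RT) = -58600/(8.314 × 324) = -21.75417
Step 4: k = 9.02e+08 × exp(-21.75417)
Step 5: k = 9.02e+08 × 3.56684e-10 = 3.2173e-01 s⁻¹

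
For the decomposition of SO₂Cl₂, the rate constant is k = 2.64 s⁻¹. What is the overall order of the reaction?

first order (1)

Step 1: The units of k for an nth-order reaction are (concentration)^(1-n)·(time)⁻¹.
Step 2: Here k has units s⁻¹, so the concentration exponent is 0.
Step 3: 1 - n = 0 ⇒ n = 1. The reaction is first order.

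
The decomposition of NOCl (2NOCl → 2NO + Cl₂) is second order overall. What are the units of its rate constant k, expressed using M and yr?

M⁻¹·yr⁻¹

Step 1: For overall order n, rate = k × (concentration)^n.
Step 2: Rate has units M·yr⁻¹; concentration term has units M^2.
Step 3: k = rate / (concentration)^n, so units of k = M^(1-2)·yr⁻¹ = M⁻¹·yr⁻¹.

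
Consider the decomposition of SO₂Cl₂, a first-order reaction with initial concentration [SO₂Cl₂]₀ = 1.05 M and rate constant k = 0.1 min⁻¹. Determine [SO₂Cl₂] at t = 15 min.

0.2343 M

Step 1: For a first-order reaction: [SO₂Cl₂] = [SO₂Cl₂]₀ × e^(-kt)
Step 2: [SO₂Cl₂] = 1.05 × e^(-0.1 × 15)
Step 3: [SO₂Cl₂] = 1.05 × e^(-1.5)
Step 4: [SO₂Cl₂] = 1.05 × 0.22313 = 0.2343 M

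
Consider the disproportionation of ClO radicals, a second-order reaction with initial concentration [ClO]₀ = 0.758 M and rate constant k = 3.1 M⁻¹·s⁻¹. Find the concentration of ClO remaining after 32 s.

0.009948 M

Step 1: For a second-order reaction: 1/[ClO] = 1/[ClO]₀ + kt
Step 2: 1/[ClO] = 1/0.758 + 3.1 × 32
Step 3: 1/[ClO] = 1.319 + 99.2 = 100.5
Step 4: [ClO] = 1/100.5 = 0.009948 M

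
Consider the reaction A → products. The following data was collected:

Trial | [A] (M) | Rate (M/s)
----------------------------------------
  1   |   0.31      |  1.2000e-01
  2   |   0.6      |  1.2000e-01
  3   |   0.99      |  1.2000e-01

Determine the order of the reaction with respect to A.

zeroth order (0)

Step 1: Compare trials - when concentration changes, rate stays constant.
Step 2: rate₂/rate₁ = 1.2000e-01/1.2000e-01 = 1
Step 3: [A]₂/[A]₁ = 0.6/0.31 = 1.935
Step 4: Since rate ratio ≈ (conc ratio)^0, the reaction is zeroth order.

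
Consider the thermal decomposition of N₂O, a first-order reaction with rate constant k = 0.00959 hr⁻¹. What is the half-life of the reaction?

72.28 hr

Step 1: For a first-order reaction, t₁/₂ = ln(2)/k
Step 2: t₁/₂ = ln(2)/0.00959
Step 3: t₁/₂ = 0.6931/0.00959 = 72.28 hr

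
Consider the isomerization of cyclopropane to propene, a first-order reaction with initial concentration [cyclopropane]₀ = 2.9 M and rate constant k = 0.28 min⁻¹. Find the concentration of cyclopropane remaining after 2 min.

1.657 M

Step 1: For a first-order reaction: [cyclopropane] = [cyclopropane]₀ × e^(-kt)
Step 2: [cyclopropane] = 2.9 × e^(-0.28 × 2)
Step 3: [cyclopropane] = 2.9 × e^(-0.56)
Step 4: [cyclopropane] = 2.9 × 0.571209 = 1.657 M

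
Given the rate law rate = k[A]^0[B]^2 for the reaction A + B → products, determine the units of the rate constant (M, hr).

M⁻¹·hr⁻¹

Step 1: Overall order = 0 + 2 = 2.
Step 2: rate has units M·hr⁻¹; [A]^0[B]^2 has units M^2.
Step 3: k = rate/([A]^0[B]^2), so units of k = M^(1-2)·hr⁻¹ = M⁻¹·hr⁻¹.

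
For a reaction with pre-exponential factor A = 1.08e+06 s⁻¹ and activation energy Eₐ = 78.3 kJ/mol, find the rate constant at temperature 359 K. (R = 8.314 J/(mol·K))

4.37e-06 s⁻¹

Step 1: Use the Arrhenius equation: k = A × exp(-Eₐ/RT)
Step 2: Convert Eₐ to J/mol: 78.3 kJ/mol = 78300 J/mol
Step 3: Calculate the exponent: -Eₐ/(RT) = -78300/(8.314 × 359) = -26.23356
Step 4: k = 1.08e+06 × exp(-26.23356)
Step 5: k = 1.08e+06 × 4.04492e-12 = 4.3685e-06 s⁻¹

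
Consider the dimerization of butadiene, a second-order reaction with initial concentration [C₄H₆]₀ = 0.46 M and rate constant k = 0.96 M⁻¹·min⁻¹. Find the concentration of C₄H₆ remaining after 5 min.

0.1434 M

Step 1: For a second-order reaction: 1/[C₄H₆] = 1/[C₄H₆]₀ + kt
Step 2: 1/[C₄H₆] = 1/0.46 + 0.96 × 5
Step 3: 1/[C₄H₆] = 2.174 + 4.8 = 6.974
Step 4: [C₄H₆] = 1/6.974 = 0.1434 M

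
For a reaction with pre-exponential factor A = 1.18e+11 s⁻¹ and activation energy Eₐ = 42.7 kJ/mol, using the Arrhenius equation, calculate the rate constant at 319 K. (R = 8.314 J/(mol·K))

1.20e+04 s⁻¹

Step 1: Use the Arrhenius equation: k = A × exp(-Eₐ/RT)
Step 2: Convert Eₐ to J/mol: 42.7 kJ/mol = 42700 J/mol
Step 3: Calculate the exponent: -Eₐ/(RT) = -42700/(8.314 × 319) = -16.10005
Step 4: k = 1.18e+11 × exp(-16.10005)
Step 5: k = 1.18e+11 × 1.01821e-07 = 1.2015e+04 s⁻¹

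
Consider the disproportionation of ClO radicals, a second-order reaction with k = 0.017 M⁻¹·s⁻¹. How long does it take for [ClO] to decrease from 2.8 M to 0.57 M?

82.19 s

Step 1: For second-order: t = (1/[ClO] - 1/[ClO]₀)/k
Step 2: t = (1/0.57 - 1/2.8)/0.017
Step 3: t = (1.754 - 0.3571)/0.017
Step 4: t = 1.397/0.017 = 82.19 s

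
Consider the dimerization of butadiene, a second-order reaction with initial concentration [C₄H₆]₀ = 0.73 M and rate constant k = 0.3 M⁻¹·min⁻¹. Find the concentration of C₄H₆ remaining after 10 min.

0.2288 M

Step 1: For a second-order reaction: 1/[C₄H₆] = 1/[C₄H₆]₀ + kt
Step 2: 1/[C₄H₆] = 1/0.73 + 0.3 × 10
Step 3: 1/[C₄H₆] = 1.37 + 3 = 4.37
Step 4: [C₄H₆] = 1/4.37 = 0.2288 M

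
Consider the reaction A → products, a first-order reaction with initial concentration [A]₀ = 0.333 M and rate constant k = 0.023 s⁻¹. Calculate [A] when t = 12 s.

0.2527 M

Step 1: For a first-order reaction: [A] = [A]₀ × e^(-kt)
Step 2: [A] = 0.333 × e^(-0.023 × 12)
Step 3: [A] = 0.333 × e^(-0.276)
Step 4: [A] = 0.333 × 0.758813 = 0.2527 M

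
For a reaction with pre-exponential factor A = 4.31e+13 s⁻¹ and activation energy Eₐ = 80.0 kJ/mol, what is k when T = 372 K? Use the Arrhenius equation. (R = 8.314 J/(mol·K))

2.52e+02 s⁻¹

Step 1: Use the Arrhenius equation: k = A × exp(-Eₐ/RT)
Step 2: Convert Eₐ to J/mol: 80.0 kJ/mol = 80000 J/mol
Step 3: Calculate the exponent: -Eₐ/(RT) = -80000/(8.314 × 372) = -25.86646
Step 4: k = 4.31e+13 × exp(-25.86646)
Step 5: k = 4.31e+13 × 5.83901e-12 = 2.5166e+02 s⁻¹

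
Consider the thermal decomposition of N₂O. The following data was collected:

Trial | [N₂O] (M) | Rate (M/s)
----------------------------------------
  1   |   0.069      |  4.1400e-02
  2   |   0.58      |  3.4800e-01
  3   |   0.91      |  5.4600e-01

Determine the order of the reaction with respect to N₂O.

first order (1)

Step 1: Compare trials to find order n where rate₂/rate₁ = ([N₂O]₂/[N₂O]₁)^n
Step 2: rate₂/rate₁ = 3.4800e-01/4.1400e-02 = 8.406
Step 3: [N₂O]₂/[N₂O]₁ = 0.58/0.069 = 8.406
Step 4: n = ln(8.406)/ln(8.406) = 1.00 ≈ 1
Step 5: The reaction is first order in N₂O.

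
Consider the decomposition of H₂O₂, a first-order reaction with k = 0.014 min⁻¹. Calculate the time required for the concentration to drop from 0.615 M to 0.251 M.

64.01 min

Step 1: For first-order: t = ln([H₂O₂]₀/[H₂O₂])/k
Step 2: t = ln(0.615/0.251)/0.014
Step 3: t = ln(2.45)/0.014
Step 4: t = 0.8962/0.014 = 64.01 min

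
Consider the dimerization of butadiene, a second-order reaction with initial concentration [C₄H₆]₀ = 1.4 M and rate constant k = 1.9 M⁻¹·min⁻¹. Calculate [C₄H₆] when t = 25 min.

0.02074 M

Step 1: For a second-order reaction: 1/[C₄H₆] = 1/[C₄H₆]₀ + kt
Step 2: 1/[C₄H₆] = 1/1.4 + 1.9 × 25
Step 3: 1/[C₄H₆] = 0.7143 + 47.5 = 48.21
Step 4: [C₄H₆] = 1/48.21 = 0.02074 M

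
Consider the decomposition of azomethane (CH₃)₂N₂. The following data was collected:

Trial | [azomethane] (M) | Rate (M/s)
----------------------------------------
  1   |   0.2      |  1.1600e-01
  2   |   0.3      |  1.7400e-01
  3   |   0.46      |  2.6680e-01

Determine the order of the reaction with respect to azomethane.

first order (1)

Step 1: Compare trials to find order n where rate₂/rate₁ = ([azomethane]₂/[azomethane]₁)^n
Step 2: rate₂/rate₁ = 1.7400e-01/1.1600e-01 = 1.5
Step 3: [azomethane]₂/[azomethane]₁ = 0.3/0.2 = 1.5
Step 4: n = ln(1.5)/ln(1.5) = 1.00 ≈ 1
Step 5: The reaction is first order in azomethane.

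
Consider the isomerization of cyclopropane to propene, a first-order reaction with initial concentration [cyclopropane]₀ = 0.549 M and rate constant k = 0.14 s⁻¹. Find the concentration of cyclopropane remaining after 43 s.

0.001334 M

Step 1: For a first-order reaction: [cyclopropane] = [cyclopropane]₀ × e^(-kt)
Step 2: [cyclopropane] = 0.549 × e^(-0.14 × 43)
Step 3: [cyclopropane] = 0.549 × e^(-6.02)
Step 4: [cyclopropane] = 0.549 × 0.00242967 = 0.001334 M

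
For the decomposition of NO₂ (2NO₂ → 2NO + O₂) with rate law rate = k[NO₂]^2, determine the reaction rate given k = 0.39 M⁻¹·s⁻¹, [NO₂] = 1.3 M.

0.6591 M/s

Step 1: Identify the rate law: rate = k[NO₂]^2
Step 2: Substitute values: rate = 0.39 × (1.3)^2
Step 3: Calculate: rate = 0.39 × 1.69 = 0.6591 M/s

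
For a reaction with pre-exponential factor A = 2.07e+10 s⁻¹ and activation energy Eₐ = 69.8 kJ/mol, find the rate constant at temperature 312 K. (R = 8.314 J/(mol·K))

4.26e-02 s⁻¹

Step 1: Use the Arrhenius equation: k = A × exp(-Eₐ/RT)
Step 2: Convert Eₐ to J/mol: 69.8 kJ/mol = 69800 J/mol
Step 3: Calculate the exponent: -Eₐ/(RT) = -69800/(8.314 × 312) = -26.90858
Step 4: k = 2.07e+10 × exp(-26.90858)
Step 5: k = 2.07e+10 × 2.05945e-12 = 4.2631e-02 s⁻¹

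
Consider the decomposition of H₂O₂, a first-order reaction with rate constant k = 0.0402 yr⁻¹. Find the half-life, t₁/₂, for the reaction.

17.24 yr

Step 1: For a first-order reaction, t₁/₂ = ln(2)/k
Step 2: t₁/₂ = ln(2)/0.0402
Step 3: t₁/₂ = 0.6931/0.0402 = 17.24 yr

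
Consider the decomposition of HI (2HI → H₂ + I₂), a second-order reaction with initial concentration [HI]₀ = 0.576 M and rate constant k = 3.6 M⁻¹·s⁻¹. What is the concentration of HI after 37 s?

0.007411 M

Step 1: For a second-order reaction: 1/[HI] = 1/[HI]₀ + kt
Step 2: 1/[HI] = 1/0.576 + 3.6 × 37
Step 3: 1/[HI] = 1.736 + 133.2 = 134.9
Step 4: [HI] = 1/134.9 = 0.007411 M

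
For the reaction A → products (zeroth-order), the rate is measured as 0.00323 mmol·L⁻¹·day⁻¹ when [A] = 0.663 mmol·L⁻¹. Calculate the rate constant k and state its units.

0.00323 mmol·L⁻¹·day⁻¹

Step 1: For a zeroth-order reaction, rate = k (independent of concentration).
Step 2: k = rate = 0.00323 mmol·L⁻¹·day⁻¹.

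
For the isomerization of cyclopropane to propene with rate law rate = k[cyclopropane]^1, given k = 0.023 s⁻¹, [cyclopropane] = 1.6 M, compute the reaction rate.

0.0368 M/s

Step 1: Identify the rate law: rate = k[cyclopropane]^1
Step 2: Substitute values: rate = 0.023 × (1.6)^1
Step 3: Calculate: rate = 0.023 × 1.6 = 0.0368 M/s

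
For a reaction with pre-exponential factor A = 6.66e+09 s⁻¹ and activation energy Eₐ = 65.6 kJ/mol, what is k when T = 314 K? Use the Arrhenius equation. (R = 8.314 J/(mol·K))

8.14e-02 s⁻¹

Step 1: Use the Arrhenius equation: k = A × exp(-Eₐ/RT)
Step 2: Convert Eₐ to J/mol: 65.6 kJ/mol = 65600 J/mol
Step 3: Calculate the exponent: -Eₐ/(RT) = -65600/(8.314 × 314) = -25.12836
Step 4: k = 6.66e+09 × exp(-25.12836)
Step 5: k = 6.66e+09 × 1.22150e-11 = 8.1352e-02 s⁻¹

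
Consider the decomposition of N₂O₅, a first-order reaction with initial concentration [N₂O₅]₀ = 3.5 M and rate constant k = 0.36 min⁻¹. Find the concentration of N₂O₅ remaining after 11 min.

0.06672 M

Step 1: For a first-order reaction: [N₂O₅] = [N₂O₅]₀ × e^(-kt)
Step 2: [N₂O₅] = 3.5 × e^(-0.36 × 11)
Step 3: [N₂O₅] = 3.5 × e^(-3.96)
Step 4: [N₂O₅] = 3.5 × 0.0190631 = 0.06672 M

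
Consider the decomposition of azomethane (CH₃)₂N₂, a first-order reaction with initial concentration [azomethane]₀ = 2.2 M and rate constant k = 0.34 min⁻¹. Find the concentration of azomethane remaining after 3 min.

0.7933 M

Step 1: For a first-order reaction: [azomethane] = [azomethane]₀ × e^(-kt)
Step 2: [azomethane] = 2.2 × e^(-0.34 × 3)
Step 3: [azomethane] = 2.2 × e^(-1.02)
Step 4: [azomethane] = 2.2 × 0.360595 = 0.7933 M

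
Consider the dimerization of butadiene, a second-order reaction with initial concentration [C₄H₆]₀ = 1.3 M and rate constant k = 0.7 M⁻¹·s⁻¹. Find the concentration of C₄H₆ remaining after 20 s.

0.06771 M

Step 1: For a second-order reaction: 1/[C₄H₆] = 1/[C₄H₆]₀ + kt
Step 2: 1/[C₄H₆] = 1/1.3 + 0.7 × 20
Step 3: 1/[C₄H₆] = 0.7692 + 14 = 14.77
Step 4: [C₄H₆] = 1/14.77 = 0.06771 M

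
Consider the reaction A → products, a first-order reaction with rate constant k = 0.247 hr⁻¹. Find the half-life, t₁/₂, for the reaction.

2.806 hr

Step 1: For a first-order reaction, t₁/₂ = ln(2)/k
Step 2: t₁/₂ = ln(2)/0.247
Step 3: t₁/₂ = 0.6931/0.247 = 2.806 hr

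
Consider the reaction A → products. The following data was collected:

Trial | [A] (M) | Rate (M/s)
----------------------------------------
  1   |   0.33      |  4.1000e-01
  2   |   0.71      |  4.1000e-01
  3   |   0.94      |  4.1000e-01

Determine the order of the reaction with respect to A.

zeroth order (0)

Step 1: Compare trials - when concentration changes, rate stays constant.
Step 2: rate₂/rate₁ = 4.1000e-01/4.1000e-01 = 1
Step 3: [A]₂/[A]₁ = 0.71/0.33 = 2.152
Step 4: Since rate ratio ≈ (conc ratio)^0, the reaction is zeroth order.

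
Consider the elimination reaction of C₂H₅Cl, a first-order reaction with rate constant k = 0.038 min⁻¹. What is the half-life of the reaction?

18.24 min

Step 1: For a first-order reaction, t₁/₂ = ln(2)/k
Step 2: t₁/₂ = ln(2)/0.038
Step 3: t₁/₂ = 0.6931/0.038 = 18.24 min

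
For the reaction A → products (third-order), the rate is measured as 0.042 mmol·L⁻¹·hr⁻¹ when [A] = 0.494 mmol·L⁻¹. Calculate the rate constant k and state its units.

0.3484 (mmol·L⁻¹)⁻²·hr⁻¹

Step 1: rate = k[A]^3, so k = rate / [A]^3.
Step 2: k = 0.042 / (0.494)^3 = 0.042 / 0.1206.
Step 3: k = 0.3484 (mmol·L⁻¹)⁻²·hr⁻¹.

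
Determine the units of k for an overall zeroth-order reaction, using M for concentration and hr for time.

M·hr⁻¹

Step 1: For overall order n, rate = k × (concentration)^n.
Step 2: Rate has units M·hr⁻¹; concentration term has units M^0.
Step 3: k = rate / (concentration)^n, so units of k = M^(1-0)·hr⁻¹ = M·hr⁻¹.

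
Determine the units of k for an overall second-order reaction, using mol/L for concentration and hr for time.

(mol/L)⁻¹·hr⁻¹

Step 1: For overall order n, rate = k × (concentration)^n.
Step 2: Rate has units mol/L·hr⁻¹; concentration term has units (mol/L)^2.
Step 3: k = rate / (concentration)^n, so units of k = (mol/L)^(1-2)·hr⁻¹ = (mol/L)⁻¹·hr⁻¹.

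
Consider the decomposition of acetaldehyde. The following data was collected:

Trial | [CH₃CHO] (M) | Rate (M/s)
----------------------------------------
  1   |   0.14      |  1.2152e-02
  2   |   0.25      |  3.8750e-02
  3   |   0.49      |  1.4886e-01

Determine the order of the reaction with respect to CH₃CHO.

second order (2)

Step 1: Compare trials to find order n where rate₂/rate₁ = ([CH₃CHO]₂/[CH₃CHO]₁)^n
Step 2: rate₂/rate₁ = 3.8750e-02/1.2152e-02 = 3.189
Step 3: [CH₃CHO]₂/[CH₃CHO]₁ = 0.25/0.14 = 1.786
Step 4: n = ln(3.189)/ln(1.786) = 2.00 ≈ 2
Step 5: The reaction is second order in CH₃CHO.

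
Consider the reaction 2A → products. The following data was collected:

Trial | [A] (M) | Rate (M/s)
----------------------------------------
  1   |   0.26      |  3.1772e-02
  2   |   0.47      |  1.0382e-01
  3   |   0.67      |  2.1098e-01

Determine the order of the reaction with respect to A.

second order (2)

Step 1: Compare trials to find order n where rate₂/rate₁ = ([A]₂/[A]₁)^n
Step 2: rate₂/rate₁ = 1.0382e-01/3.1772e-02 = 3.268
Step 3: [A]₂/[A]₁ = 0.47/0.26 = 1.808
Step 4: n = ln(3.268)/ln(1.808) = 2.00 ≈ 2
Step 5: The reaction is second order in A.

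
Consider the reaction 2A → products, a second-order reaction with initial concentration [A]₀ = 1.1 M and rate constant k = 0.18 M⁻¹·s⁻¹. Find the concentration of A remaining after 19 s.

0.231 M

Step 1: For a second-order reaction: 1/[A] = 1/[A]₀ + kt
Step 2: 1/[A] = 1/1.1 + 0.18 × 19
Step 3: 1/[A] = 0.9091 + 3.42 = 4.329
Step 4: [A] = 1/4.329 = 0.231 M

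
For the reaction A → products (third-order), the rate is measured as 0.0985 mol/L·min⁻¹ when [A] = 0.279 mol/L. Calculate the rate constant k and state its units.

4.535 (mol/L)⁻²·min⁻¹

Step 1: rate = k[A]^3, so k = rate / [A]^3.
Step 2: k = 0.0985 / (0.279)^3 = 0.0985 / 0.02172.
Step 3: k = 4.535 (mol/L)⁻²·min⁻¹.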